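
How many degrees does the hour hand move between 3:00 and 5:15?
The hour hand moves 0.5 degrees per minute.
Time elapsed: 5:15 - 3:00 = 135 minutes
Angular displacement: 135 x 0.5 = 67.5 degrees

Final answer: 67.5 degrees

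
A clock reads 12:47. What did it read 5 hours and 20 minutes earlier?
Starting time: 12:47 = 47 total minutes past 12:00
Subtracting: 5 hours and 20 minutes = 320 minutes
47 - 320 = -273 (negative, add 12 hours = 720) = 447 minutes
= 7 hours and 27 minutes past 12:00 = 7:27

Final answer: 7:27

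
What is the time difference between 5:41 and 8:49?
From 5:41 to 8:49:
(8 x 60 + 49) - (5 x 60 + 41) = 529 - 341 = 188 minutes
= 3 hours and 8 minutes

Final answer: 3 hours and 8 minutes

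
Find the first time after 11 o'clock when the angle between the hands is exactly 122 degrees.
At t minutes past 11:00, the hour hand is at 30 x 11 + 0.5t degrees and the minute hand is at 6t degrees.
The smaller angle between them is 122 degrees when |30H - 5.5t| = 122 or |30H - 5.5t| = 238.
With H = 11, solve 30 x 11 - 5.5t = +/- target for each target:
  t = (30 x 11 - 122) / 5.5 = 37.82
  t = (30 x 11 + 122) / 5.5 = 82.18 (outside (0, 60))
  t = (30 x 11 - 238) / 5.5 = 16.73
  t = (30 x 11 + 238) / 5.5 = 103.27 (outside (0, 60))
Valid solutions in (0, 60): {16.73, 37.82} minutes.
The first occurrence is t = 16.73 minutes.
The hands form a 122-degree angle at 16.73 minutes past 11:00.

Final answer: 16.73 minutes past 11:00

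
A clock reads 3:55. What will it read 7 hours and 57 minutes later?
Starting time: 3:55
Adding 57 minutes to 55 minutes: 55 + 57 = 112 minutes = 1 hour and 52 minutes
Adding 7 hours: 3 + 7 + 1 (carry) = 11
Final time: 11:52

Final answer: 11:52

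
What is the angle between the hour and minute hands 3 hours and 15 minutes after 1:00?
First find the time 3 hours and 15 minutes after 1:00.
Total minutes: 1 x 60 + 0 + 3 x 60 + 15 = 255.
255 mod 720 = 255 minutes = 4:15.
Now compute the angle at 4:15:
Hour hand: 4 x 30 + 15 x 0.5 = 127.5 degrees
Minute hand: 15 x 6 = 90 degrees
Difference: |127.5 - 90| = 37.5 degrees
The angle is 37.5 degrees

Final answer: 37.5 degrees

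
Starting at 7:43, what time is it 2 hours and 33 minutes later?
Starting time: 7:43
Adding 33 minutes to 43 minutes: 43 + 33 = 76 minutes = 1 hour and 16 minutes
Adding 2 hours: 7 + 2 + 1 (carry) = 10
Final time: 10:16

Final answer: 10:16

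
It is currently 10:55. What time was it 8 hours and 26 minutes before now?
Starting time: 10:55 = 655 total minutes past 12:00
Subtracting: 8 hours and 26 minutes = 506 minutes
655 - 506 = 149 minutes
= 2 hours and 29 minutes past 12:00 = 2:29

Final answer: 2:29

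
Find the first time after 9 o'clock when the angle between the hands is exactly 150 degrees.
At t minutes past 9:00, the hour hand is at 30 x 9 + 0.5t degrees and the minute hand is at 6t degrees.
The smaller angle between them is 150 degrees when |30H - 5.5t| = 150 or |30H - 5.5t| = 210.
With H = 9, solve 30 x 9 - 5.5t = +/- target for each target:
  t = (30 x 9 - 150) / 5.5 = 21.82
  t = (30 x 9 + 150) / 5.5 = 76.36 (outside (0, 60))
  t = (30 x 9 - 210) / 5.5 = 10.91
  t = (30 x 9 + 210) / 5.5 = 87.27 (outside (0, 60))
Valid solutions in (0, 60): {10.91, 21.82} minutes.
The first occurrence is t = 10.91 minutes.
The hands form a 150-degree angle at 10.91 minutes past 9:00.

Final answer: 10.91 minutes past 9:00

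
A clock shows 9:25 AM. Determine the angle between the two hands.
Hour hand position: 9 x 30 + 25 x 0.5 = 282.5 degrees
Minute hand position: 25 x 6 = 150 degrees
Difference: |282.5 - 150| = 132.5 degrees
The angle between the hands is 132.5 degrees

Final answer: 132.5 degrees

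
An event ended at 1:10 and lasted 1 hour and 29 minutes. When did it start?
Starting time: 1:10 = 70 total minutes past 12:00
Subtracting: 1 hour and 29 minutes = 89 minutes
70 - 89 = -19 (negative, add 12 hours = 720) = 701 minutes
= 11 hours and 41 minutes past 12:00 = 11:41

Final answer: 11:41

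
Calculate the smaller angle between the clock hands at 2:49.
Hour hand position: 2 x 30 + 49 x 0.5 = 84.5 degrees
Minute hand position: 49 x 6 = 294 degrees
Difference: |84.5 - 294| = 209.5 degrees
Since 209.5 > 180, the smaller angle is 360 - 209.5 = 150.5 degrees

Final answer: 150.5 degrees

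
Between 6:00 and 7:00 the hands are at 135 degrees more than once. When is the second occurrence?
At t minutes past 6:00, the hour hand is at 30 x 6 + 0.5t degrees and the minute hand is at 6t degrees.
The smaller angle between them is 135 degrees when |30H - 5.5t| = 135 or |30H - 5.5t| = 225.
With H = 6, solve 30 x 6 - 5.5t = +/- target for each target:
  t = (30 x 6 - 135) / 5.5 = 8.18
  t = (30 x 6 + 135) / 5.5 = 57.27
  t = (30 x 6 - 225) / 5.5 = -8.18 (outside (0, 60))
  t = (30 x 6 + 225) / 5.5 = 73.64 (outside (0, 60))
Valid solutions in (0, 60): {8.18, 57.27} minutes.
The second occurrence is t = 57.27 minutes.
The hands form a 135-degree angle at 57.27 minutes past 6:00.

Final answer: 57.27 minutes past 6:00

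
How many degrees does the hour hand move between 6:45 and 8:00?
The hour hand moves 0.5 degrees per minute.
Time elapsed: 8:00 - 6:45 = 75 minutes
Angular displacement: 75 x 0.5 = 37.5 degrees

Final answer: 37.5 degrees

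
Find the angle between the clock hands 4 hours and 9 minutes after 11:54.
First find the time 4 hours and 9 minutes after 11:54.
Total minutes: 11 x 60 + 54 + 4 x 60 + 9 = 963.
963 mod 720 = 243 minutes = 4:03.
Now compute the angle at 4:03:
Hour hand: 4 x 30 + 3 x 0.5 = 121.5 degrees
Minute hand: 3 x 6 = 18 degrees
Difference: |121.5 - 18| = 103.5 degrees
The angle is 103.5 degrees

Final answer: 103.5 degrees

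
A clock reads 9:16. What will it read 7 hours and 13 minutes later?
Starting time: 9:16
Adding 13 minutes to 16 minutes: 16 + 13 = 29 minutes
Adding 7 hours: 9 + 7 = 16 - 12 = 4
Final time: 4:29

Final answer: 4:29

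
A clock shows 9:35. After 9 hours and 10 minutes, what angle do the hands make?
First find the time 9 hours and 10 minutes after 9:35.
Total minutes: 9 x 60 + 35 + 9 x 60 + 10 = 1125.
1125 mod 720 = 405 minutes = 6:45.
Now compute the angle at 6:45:
Hour hand: 6 x 30 + 45 x 0.5 = 202.5 degrees
Minute hand: 45 x 6 = 270 degrees
Difference: |202.5 - 270| = 67.5 degrees
The angle is 67.5 degrees

Final answer: 67.5 degrees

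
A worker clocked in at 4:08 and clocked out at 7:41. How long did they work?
From 4:08 to 7:41:
(7 x 60 + 41) - (4 x 60 + 8) = 461 - 248 = 213 minutes
= 3 hours and 33 minutes

Final answer: 3 hours and 33 minutes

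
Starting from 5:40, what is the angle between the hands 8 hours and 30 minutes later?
First find the time 8 hours and 30 minutes after 5:40.
Total minutes: 5 x 60 + 40 + 8 x 60 + 30 = 850.
850 mod 720 = 130 minutes = 2:10.
Now compute the angle at 2:10:
Hour hand: 2 x 30 + 10 x 0.5 = 65 degrees
Minute hand: 10 x 6 = 60 degrees
Difference: |65 - 60| = 5 degrees
The angle is 5 degrees

Final answer: 5 degrees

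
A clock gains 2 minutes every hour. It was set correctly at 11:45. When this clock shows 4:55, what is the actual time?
For every 60 true minutes, the faulty clock advances 62 minutes, so 1 faulty-clock minute corresponds to 60/62 true minutes.
From 11:45 to 4:55 on the faulty dial is 310 minutes.
True elapsed: 310 x 60/62 = 300 minutes = 5 hours.
True time: 11:45 + 5 hours = 4:45.

Final answer: 4:45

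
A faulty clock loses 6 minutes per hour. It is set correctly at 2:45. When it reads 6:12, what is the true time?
For every 60 true minutes, the faulty clock advances 54 minutes, so 1 faulty-clock minute corresponds to 60/54 true minutes.
From 2:45 to 6:12 on the faulty dial is 207 minutes.
True elapsed: 207 x 60/54 = 230 minutes = 3 hours and 50 minutes.
True time: 2:45 + 3 hours and 50 minutes = 6:35.

Final answer: 6:35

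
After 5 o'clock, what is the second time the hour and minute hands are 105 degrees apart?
At t minutes past 5:00, the hour hand is at 30 x 5 + 0.5t degrees and the minute hand is at 6t degrees.
The smaller angle between them is 105 degrees when |30H - 5.5t| = 105 or |30H - 5.5t| = 255.
With H = 5, solve 30 x 5 - 5.5t = +/- target for each target:
  t = (30 x 5 - 105) / 5.5 = 8.18
  t = (30 x 5 + 105) / 5.5 = 46.36
  t = (30 x 5 - 255) / 5.5 = -19.09 (outside (0, 60))
  t = (30 x 5 + 255) / 5.5 = 73.64 (outside (0, 60))
Valid solutions in (0, 60): {8.18, 46.36} minutes.
The second occurrence is t = 46.36 minutes.
The hands form a 105-degree angle at 46.36 minutes past 5:00.

Final answer: 46.36 minutes past 5:00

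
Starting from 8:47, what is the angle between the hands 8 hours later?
First find the time 8 hours after 8:47.
Total minutes: 8 x 60 + 47 + 8 x 60 + 0 = 1007.
1007 mod 720 = 287 minutes = 4:47.
Now compute the angle at 4:47:
Hour hand: 4 x 30 + 47 x 0.5 = 143.5 degrees
Minute hand: 47 x 6 = 282 degrees
Difference: |143.5 - 282| = 138.5 degrees
The angle is 138.5 degrees

Final answer: 138.5 degrees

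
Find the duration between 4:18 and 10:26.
From 4:18 to 10:26:
(10 x 60 + 26) - (4 x 60 + 18) = 626 - 258 = 368 minutes
= 6 hours and 8 minutes

Final answer: 6 hours and 8 minutes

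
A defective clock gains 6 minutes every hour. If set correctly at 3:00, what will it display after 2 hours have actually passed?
For every 60 true minutes, the faulty clock advances 60 + 6 = 66 minutes.
True elapsed: 2 hours = 120 minutes.
Faulty clock advances: 120 x 66/60 = 132 minutes (drift: 12 minutes ahead).
Shown time: 3:00 + 132 minutes = 5:12.

Final answer: 5:12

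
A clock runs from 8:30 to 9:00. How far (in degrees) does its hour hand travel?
The hour hand moves 0.5 degrees per minute.
Time elapsed: 9:00 - 8:30 = 30 minutes
Angular displacement: 30 x 0.5 = 15 degrees

Final answer: 15 degrees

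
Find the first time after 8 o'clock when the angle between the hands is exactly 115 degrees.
At t minutes past 8:00, the hour hand is at 30 x 8 + 0.5t degrees and the minute hand is at 6t degrees.
The smaller angle between them is 115 degrees when |30H - 5.5t| = 115 or |30H - 5.5t| = 245.
With H = 8, solve 30 x 8 - 5.5t = +/- target for each target:
  t = (30 x 8 - 115) / 5.5 = 22.73
  t = (30 x 8 + 115) / 5.5 = 64.55 (outside (0, 60))
  t = (30 x 8 - 245) / 5.5 = -0.91 (outside (0, 60))
  t = (30 x 8 + 245) / 5.5 = 88.18 (outside (0, 60))
Valid solutions in (0, 60): {22.73} minutes.
The first occurrence is t = 22.73 minutes.
The hands form a 115-degree angle at 22.73 minutes past 8:00.

Final answer: 22.73 minutes past 8:00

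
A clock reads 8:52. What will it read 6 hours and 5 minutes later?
Starting time: 8:52
Adding 5 minutes to 52 minutes: 52 + 5 = 57 minutes
Adding 6 hours: 8 + 6 = 14 - 12 = 2
Final time: 2:57

Final answer: 2:57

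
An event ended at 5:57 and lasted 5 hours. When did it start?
Starting time: 5:57 = 357 total minutes past 12:00
Subtracting: 5 hours = 300 minutes
357 - 300 = 57 minutes
= 57 minutes past 12:00 = 12:57

Final answer: 12:57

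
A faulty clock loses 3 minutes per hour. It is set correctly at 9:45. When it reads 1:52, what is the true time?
For every 60 true minutes, the faulty clock advances 57 minutes, so 1 faulty-clock minute corresponds to 60/57 true minutes.
From 9:45 to 1:52 on the faulty dial is 247 minutes.
True elapsed: 247 x 60/57 = 260 minutes = 4 hours and 20 minutes.
True time: 9:45 + 4 hours and 20 minutes = 2:05.

Final answer: 2:05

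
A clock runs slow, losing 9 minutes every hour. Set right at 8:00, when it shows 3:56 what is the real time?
For every 60 true minutes, the faulty clock advances 51 minutes, so 1 faulty-clock minute corresponds to 60/51 true minutes.
From 8:00 to 3:56 on the faulty dial is 476 minutes.
True elapsed: 476 x 60/51 = 560 minutes = 9 hours and 20 minutes.
True time: 8:00 + 9 hours and 20 minutes = 5:20.

Final answer: 5:20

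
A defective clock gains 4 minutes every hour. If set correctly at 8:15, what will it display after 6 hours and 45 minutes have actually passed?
For every 60 true minutes, the faulty clock advances 60 + 4 = 64 minutes.
True elapsed: 6 hours and 45 minutes = 405 minutes.
Faulty clock advances: 405 x 64/60 = 432 minutes (drift: 27 minutes ahead).
Shown time: 8:15 + 432 minutes = 3:27.

Final answer: 3:27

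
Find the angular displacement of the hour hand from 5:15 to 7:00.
The hour hand moves 0.5 degrees per minute.
Time elapsed: 7:00 - 5:15 = 105 minutes
Angular displacement: 105 x 0.5 = 52.5 degrees

Final answer: 52.5 degrees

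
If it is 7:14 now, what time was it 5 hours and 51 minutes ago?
Starting time: 7:14 = 434 total minutes past 12:00
Subtracting: 5 hours and 51 minutes = 351 minutes
434 - 351 = 83 minutes
= 1 hour and 23 minutes past 12:00 = 1:23

Final answer: 1:23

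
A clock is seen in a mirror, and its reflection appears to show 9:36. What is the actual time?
Reflection across the vertical (12-6) axis maps a hand at angle A degrees to (360 - A) degrees, which sends a reading of T minutes past 12:00 to (720 - T) minutes past 12:00.
Mirror reads 9:36 = 576 minutes past 12:00.
Actual time: (720 - 576) mod 720 = 144 minutes = 2:24.

Final answer: 2:24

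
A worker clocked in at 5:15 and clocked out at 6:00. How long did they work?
From 5:15 to 6:00:
(6 x 60 + 0) - (5 x 60 + 15) = 360 - 315 = 45 minutes
= 45 minutes

Final answer: 45 minutes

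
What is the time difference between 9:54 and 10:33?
From 9:54 to 10:33:
(10 x 60 + 33) - (9 x 60 + 54) = 633 - 594 = 39 minutes
= 39 minutes

Final answer: 39 minutes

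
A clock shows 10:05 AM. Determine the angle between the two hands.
Hour hand position: 10 x 30 + 5 x 0.5 = 302.5 degrees
Minute hand position: 5 x 6 = 30 degrees
Difference: |302.5 - 30| = 272.5 degrees
Since 272.5 > 180, the smaller angle is 360 - 272.5 = 87.5 degrees

Final answer: 87.5 degrees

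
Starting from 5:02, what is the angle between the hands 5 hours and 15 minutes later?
First find the time 5 hours and 15 minutes after 5:02.
Total minutes: 5 x 60 + 2 + 5 x 60 + 15 = 617.
617 mod 720 = 617 minutes = 10:17.
Now compute the angle at 10:17:
Hour hand: 10 x 30 + 17 x 0.5 = 308.5 degrees
Minute hand: 17 x 6 = 102 degrees
Difference: |308.5 - 102| = 206.5 degrees
Smaller angle: 360 - 206.5 = 153.5 degrees

Final answer: 153.5 degrees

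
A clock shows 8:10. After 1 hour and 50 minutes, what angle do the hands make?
First find the time 1 hour and 50 minutes after 8:10.
Total minutes: 8 x 60 + 10 + 1 x 60 + 50 = 600.
600 mod 720 = 600 minutes = 10:00.
Now compute the angle at 10:00:
Hour hand: 10 x 30 + 0 x 0.5 = 300 degrees
Minute hand: 0 x 6 = 0 degrees
Difference: |300 - 0| = 300 degrees
Smaller angle: 360 - 300 = 60 degrees

Final answer: 60 degrees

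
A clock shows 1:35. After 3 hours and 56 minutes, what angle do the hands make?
First find the time 3 hours and 56 minutes after 1:35.
Total minutes: 1 x 60 + 35 + 3 x 60 + 56 = 331.
331 mod 720 = 331 minutes = 5:31.
Now compute the angle at 5:31:
Hour hand: 5 x 30 + 31 x 0.5 = 165.5 degrees
Minute hand: 31 x 6 = 186 degrees
Difference: |165.5 - 186| = 20.5 degrees
The angle is 20.5 degrees

Final answer: 20.5 degrees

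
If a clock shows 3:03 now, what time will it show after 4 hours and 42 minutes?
Starting time: 3:03
Adding 42 minutes to 3 minutes: 3 + 42 = 45 minutes
Adding 4 hours: 3 + 4 = 7
Final time: 7:45

Final answer: 7:45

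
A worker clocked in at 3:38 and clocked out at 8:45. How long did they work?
From 3:38 to 8:45:
(8 x 60 + 45) - (3 x 60 + 38) = 525 - 218 = 307 minutes
= 5 hours and 7 minutes

Final answer: 5 hours and 7 minutes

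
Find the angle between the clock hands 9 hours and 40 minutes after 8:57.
First find the time 9 hours and 40 minutes after 8:57.
Total minutes: 8 x 60 + 57 + 9 x 60 + 40 = 1117.
1117 mod 720 = 397 minutes = 6:37.
Now compute the angle at 6:37:
Hour hand: 6 x 30 + 37 x 0.5 = 198.5 degrees
Minute hand: 37 x 6 = 222 degrees
Difference: |198.5 - 222| = 23.5 degrees
The angle is 23.5 degrees

Final answer: 23.5 degrees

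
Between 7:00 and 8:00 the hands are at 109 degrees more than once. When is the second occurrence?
At t minutes past 7:00, the hour hand is at 30 x 7 + 0.5t degrees and the minute hand is at 6t degrees.
The smaller angle between them is 109 degrees when |30H - 5.5t| = 109 or |30H - 5.5t| = 251.
With H = 7, solve 30 x 7 - 5.5t = +/- target for each target:
  t = (30 x 7 - 109) / 5.5 = 18.36
  t = (30 x 7 + 109) / 5.5 = 58
  t = (30 x 7 - 251) / 5.5 = -7.45 (outside (0, 60))
  t = (30 x 7 + 251) / 5.5 = 83.82 (outside (0, 60))
Valid solutions in (0, 60): {18.36, 58} minutes.
The second occurrence is t = 58 minutes.
The hands form a 109-degree angle at 58 minutes past 7:00.

Final answer: 58 minutes past 7:00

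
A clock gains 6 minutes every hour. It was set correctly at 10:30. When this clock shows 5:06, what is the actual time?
For every 60 true minutes, the faulty clock advances 66 minutes, so 1 faulty-clock minute corresponds to 60/66 true minutes.
From 10:30 to 5:06 on the faulty dial is 396 minutes.
True elapsed: 396 x 60/66 = 360 minutes = 6 hours.
True time: 10:30 + 6 hours = 4:30.

Final answer: 4:30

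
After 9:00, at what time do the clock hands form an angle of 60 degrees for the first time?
At t minutes past 9:00, the hour hand is at 30 x 9 + 0.5t degrees and the minute hand is at 6t degrees.
The smaller angle between them is 60 degrees when |30H - 5.5t| = 60 or |30H - 5.5t| = 300.
With H = 9, solve 30 x 9 - 5.5t = +/- target for each target:
  t = (30 x 9 - 60) / 5.5 = 38.18
  t = (30 x 9 + 60) / 5.5 = 60 (outside (0, 60))
  t = (30 x 9 - 300) / 5.5 = -5.45 (outside (0, 60))
  t = (30 x 9 + 300) / 5.5 = 103.64 (outside (0, 60))
Valid solutions in (0, 60): {38.18} minutes.
The first occurrence is t = 38.18 minutes.
The hands form a 60-degree angle at 38.18 minutes past 9:00.

Final answer: 38.18 minutes past 9:00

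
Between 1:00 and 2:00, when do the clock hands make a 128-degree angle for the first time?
At t minutes past 1:00, the hour hand is at 30 x 1 + 0.5t degrees and the minute hand is at 6t degrees.
The smaller angle between them is 128 degrees when |30H - 5.5t| = 128 or |30H - 5.5t| = 232.
With H = 1, solve 30 x 1 - 5.5t = +/- target for each target:
  t = (30 x 1 - 128) / 5.5 = -17.82 (outside (0, 60))
  t = (30 x 1 + 128) / 5.5 = 28.73
  t = (30 x 1 - 232) / 5.5 = -36.73 (outside (0, 60))
  t = (30 x 1 + 232) / 5.5 = 47.64
Valid solutions in (0, 60): {28.73, 47.64} minutes.
The first occurrence is t = 28.73 minutes.
The hands form a 128-degree angle at 28.73 minutes past 1:00.

Final answer: 28.73 minutes past 1:00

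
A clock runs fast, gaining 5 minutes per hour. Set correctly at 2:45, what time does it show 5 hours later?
For every 60 true minutes, the faulty clock advances 60 + 5 = 65 minutes.
True elapsed: 5 hours = 300 minutes.
Faulty clock advances: 300 x 65/60 = 325 minutes (drift: 25 minutes ahead).
Shown time: 2:45 + 325 minutes = 8:10.

Final answer: 8:10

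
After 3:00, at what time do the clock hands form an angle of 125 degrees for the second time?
At t minutes past 3:00, the hour hand is at 30 x 3 + 0.5t degrees and the minute hand is at 6t degrees.
The smaller angle between them is 125 degrees when |30H - 5.5t| = 125 or |30H - 5.5t| = 235.
With H = 3, solve 30 x 3 - 5.5t = +/- target for each target:
  t = (30 x 3 - 125) / 5.5 = -6.36 (outside (0, 60))
  t = (30 x 3 + 125) / 5.5 = 39.09
  t = (30 x 3 - 235) / 5.5 = -26.36 (outside (0, 60))
  t = (30 x 3 + 235) / 5.5 = 59.09
Valid solutions in (0, 60): {39.09, 59.09} minutes.
The second occurrence is t = 59.09 minutes.
The hands form a 125-degree angle at 59.09 minutes past 3:00.

Final answer: 59.09 minutes past 3:00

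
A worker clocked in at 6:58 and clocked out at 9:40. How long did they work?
From 6:58 to 9:40:
(9 x 60 + 40) - (6 x 60 + 58) = 580 - 418 = 162 minutes
= 2 hours and 42 minutes

Final answer: 2 hours and 42 minutes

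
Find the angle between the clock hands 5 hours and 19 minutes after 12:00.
First find the time 5 hours and 19 minutes after 12:00.
Total minutes: 12 x 60 + 0 + 5 x 60 + 19 = 1039.
1039 mod 720 = 319 minutes = 5:19.
Now compute the angle at 5:19:
Hour hand: 5 x 30 + 19 x 0.5 = 159.5 degrees
Minute hand: 19 x 6 = 114 degrees
Difference: |159.5 - 114| = 45.5 degrees
The angle is 45.5 degrees

Final answer: 45.5 degrees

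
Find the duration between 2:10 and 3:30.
From 2:10 to 3:30:
(3 x 60 + 30) - (2 x 60 + 10) = 210 - 130 = 80 minutes
= 1 hour and 20 minutes

Final answer: 1 hour and 20 minutes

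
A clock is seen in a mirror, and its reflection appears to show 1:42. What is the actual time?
Reflection across the vertical (12-6) axis maps a hand at angle A degrees to (360 - A) degrees, which sends a reading of T minutes past 12:00 to (720 - T) minutes past 12:00.
Mirror reads 1:42 = 102 minutes past 12:00.
Actual time: (720 - 102) mod 720 = 618 minutes = 10:18.

Final answer: 10:18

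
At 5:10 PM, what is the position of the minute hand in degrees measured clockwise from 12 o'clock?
The minute hand moves 6 degrees per minute.
At 5:10: 10 x 6 = 60 degrees

Final answer: 60 degrees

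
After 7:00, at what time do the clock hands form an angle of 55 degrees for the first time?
At t minutes past 7:00, the hour hand is at 30 x 7 + 0.5t degrees and the minute hand is at 6t degrees.
The smaller angle between them is 55 degrees when |30H - 5.5t| = 55 or |30H - 5.5t| = 305.
With H = 7, solve 30 x 7 - 5.5t = +/- target for each target:
  t = (30 x 7 - 55) / 5.5 = 28.18
  t = (30 x 7 + 55) / 5.5 = 48.18
  t = (30 x 7 - 305) / 5.5 = -17.27 (outside (0, 60))
  t = (30 x 7 + 305) / 5.5 = 93.64 (outside (0, 60))
Valid solutions in (0, 60): {28.18, 48.18} minutes.
The first occurrence is t = 28.18 minutes.
The hands form a 55-degree angle at 28.18 minutes past 7:00.

Final answer: 28.18 minutes past 7:00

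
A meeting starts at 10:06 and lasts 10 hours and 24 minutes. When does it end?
Starting time: 10:06
Adding 24 minutes to 6 minutes: 6 + 24 = 30 minutes
Adding 10 hours: 10 + 10 = 20 - 12 = 8
Final time: 8:30

Final answer: 8:30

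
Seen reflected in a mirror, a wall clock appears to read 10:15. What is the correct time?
Reflection across the vertical (12-6) axis maps a hand at angle A degrees to (360 - A) degrees, which sends a reading of T minutes past 12:00 to (720 - T) minutes past 12:00.
Mirror reads 10:15 = 615 minutes past 12:00.
Actual time: (720 - 615) mod 720 = 105 minutes = 1:45.

Final answer: 1:45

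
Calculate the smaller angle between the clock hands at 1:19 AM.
Hour hand position: 1 x 30 + 19 x 0.5 = 39.5 degrees
Minute hand position: 19 x 6 = 114 degrees
Difference: |39.5 - 114| = 74.5 degrees
The angle between the hands is 74.5 degrees

Final answer: 74.5 degrees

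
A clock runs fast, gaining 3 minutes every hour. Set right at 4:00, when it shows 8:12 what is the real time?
For every 60 true minutes, the faulty clock advances 63 minutes, so 1 faulty-clock minute corresponds to 60/63 true minutes.
From 4:00 to 8:12 on the faulty dial is 252 minutes.
True elapsed: 252 x 60/63 = 240 minutes = 4 hours.
True time: 4:00 + 4 hours = 8:00.

Final answer: 8:00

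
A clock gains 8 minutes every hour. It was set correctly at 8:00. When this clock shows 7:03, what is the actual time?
For every 60 true minutes, the faulty clock advances 68 minutes, so 1 faulty-clock minute corresponds to 60/68 true minutes.
From 8:00 to 7:03 on the faulty dial is 663 minutes.
True elapsed: 663 x 60/68 = 585 minutes = 9 hours and 45 minutes.
True time: 8:00 + 9 hours and 45 minutes = 5:45.

Final answer: 5:45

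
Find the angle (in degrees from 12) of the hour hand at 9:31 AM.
The hour hand moves 30 degrees per hour and 0.5 degrees per minute.
At 9:31: (9) x 30 + 31 x 0.5 = 270 + 15.5 = 285.5 degrees

Final answer: 285.5 degrees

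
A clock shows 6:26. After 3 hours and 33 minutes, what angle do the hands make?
First find the time 3 hours and 33 minutes after 6:26.
Total minutes: 6 x 60 + 26 + 3 x 60 + 33 = 599.
599 mod 720 = 599 minutes = 9:59.
Now compute the angle at 9:59:
Hour hand: 9 x 30 + 59 x 0.5 = 299.5 degrees
Minute hand: 59 x 6 = 354 degrees
Difference: |299.5 - 354| = 54.5 degrees
The angle is 54.5 degrees

Final answer: 54.5 degrees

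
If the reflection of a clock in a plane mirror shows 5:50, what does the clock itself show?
Reflection across the vertical (12-6) axis maps a hand at angle A degrees to (360 - A) degrees, which sends a reading of T minutes past 12:00 to (720 - T) minutes past 12:00.
Mirror reads 5:50 = 350 minutes past 12:00.
Actual time: (720 - 350) mod 720 = 370 minutes = 6:10.

Final answer: 6:10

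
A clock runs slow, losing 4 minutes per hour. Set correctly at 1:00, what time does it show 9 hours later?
For every 60 true minutes, the faulty clock advances 60 - 4 = 56 minutes.
True elapsed: 9 hours = 540 minutes.
Faulty clock advances: 540 x 56/60 = 504 minutes (drift: 36 minutes behind).
Shown time: 1:00 + 504 minutes = 9:24.

Final answer: 9:24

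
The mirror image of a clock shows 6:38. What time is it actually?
Reflection across the vertical (12-6) axis maps a hand at angle A degrees to (360 - A) degrees, which sends a reading of T minutes past 12:00 to (720 - T) minutes past 12:00.
Mirror reads 6:38 = 398 minutes past 12:00.
Actual time: (720 - 398) mod 720 = 322 minutes = 5:22.

Final answer: 5:22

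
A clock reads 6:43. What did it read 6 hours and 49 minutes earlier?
Starting time: 6:43 = 403 total minutes past 12:00
Subtracting: 6 hours and 49 minutes = 409 minutes
403 - 409 = -6 (negative, add 12 hours = 720) = 714 minutes
= 11 hours and 54 minutes past 12:00 = 11:54

Final answer: 11:54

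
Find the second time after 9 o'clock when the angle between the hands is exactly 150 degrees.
At t minutes past 9:00, the hour hand is at 30 x 9 + 0.5t degrees and the minute hand is at 6t degrees.
The smaller angle between them is 150 degrees when |30H - 5.5t| = 150 or |30H - 5.5t| = 210.
With H = 9, solve 30 x 9 - 5.5t = +/- target for each target:
  t = (30 x 9 - 150) / 5.5 = 21.82
  t = (30 x 9 + 150) / 5.5 = 76.36 (outside (0, 60))
  t = (30 x 9 - 210) / 5.5 = 10.91
  t = (30 x 9 + 210) / 5.5 = 87.27 (outside (0, 60))
Valid solutions in (0, 60): {10.91, 21.82} minutes.
The second occurrence is t = 21.82 minutes.
The hands form a 150-degree angle at 21.82 minutes past 9:00.

Final answer: 21.82 minutes past 9:00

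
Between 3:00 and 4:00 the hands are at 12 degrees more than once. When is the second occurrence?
At t minutes past 3:00, the hour hand is at 30 x 3 + 0.5t degrees and the minute hand is at 6t degrees.
The smaller angle between them is 12 degrees when |30H - 5.5t| = 12 or |30H - 5.5t| = 348.
With H = 3, solve 30 x 3 - 5.5t = +/- target for each target:
  t = (30 x 3 - 12) / 5.5 = 14.18
  t = (30 x 3 + 12) / 5.5 = 18.55
  t = (30 x 3 - 348) / 5.5 = -46.91 (outside (0, 60))
  t = (30 x 3 + 348) / 5.5 = 79.64 (outside (0, 60))
Valid solutions in (0, 60): {14.18, 18.55} minutes.
The second occurrence is t = 18.55 minutes.
The hands form a 12-degree angle at 18.55 minutes past 3:00.

Final answer: 18.55 minutes past 3:00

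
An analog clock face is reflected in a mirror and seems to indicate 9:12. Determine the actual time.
Reflection across the vertical (12-6) axis maps a hand at angle A degrees to (360 - A) degrees, which sends a reading of T minutes past 12:00 to (720 - T) minutes past 12:00.
Mirror reads 9:12 = 552 minutes past 12:00.
Actual time: (720 - 552) mod 720 = 168 minutes = 2:48.

Final answer: 2:48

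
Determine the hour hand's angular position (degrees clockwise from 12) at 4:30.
The hour hand moves 30 degrees per hour and 0.5 degrees per minute.
At 4:30: (4) x 30 + 30 x 0.5 = 120 + 15 = 135 degrees

Final answer: 135 degrees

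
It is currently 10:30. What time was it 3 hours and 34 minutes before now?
Starting time: 10:30 = 630 total minutes past 12:00
Subtracting: 3 hours and 34 minutes = 214 minutes
630 - 214 = 416 minutes
= 6 hours and 56 minutes past 12:00 = 6:56

Final answer: 6:56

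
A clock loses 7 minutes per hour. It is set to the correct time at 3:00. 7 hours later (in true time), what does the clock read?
For every 60 true minutes, the faulty clock advances 60 - 7 = 53 minutes.
True elapsed: 7 hours = 420 minutes.
Faulty clock advances: 420 x 53/60 = 371 minutes (drift: 49 minutes behind).
Shown time: 3:00 + 371 minutes = 9:11.

Final answer: 9:11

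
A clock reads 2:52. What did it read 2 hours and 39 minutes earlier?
Starting time: 2:52 = 172 total minutes past 12:00
Subtracting: 2 hours and 39 minutes = 159 minutes
172 - 159 = 13 minutes
= 13 minutes past 12:00 = 12:13

Final answer: 12:13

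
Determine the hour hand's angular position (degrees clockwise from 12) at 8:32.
The hour hand moves 30 degrees per hour and 0.5 degrees per minute.
At 8:32: (8) x 30 + 32 x 0.5 = 240 + 16 = 256 degrees

Final answer: 256 degrees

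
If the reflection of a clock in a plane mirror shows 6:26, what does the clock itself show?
Reflection across the vertical (12-6) axis maps a hand at angle A degrees to (360 - A) degrees, which sends a reading of T minutes past 12:00 to (720 - T) minutes past 12:00.
Mirror reads 6:26 = 386 minutes past 12:00.
Actual time: (720 - 386) mod 720 = 334 minutes = 5:34.

Final answer: 5:34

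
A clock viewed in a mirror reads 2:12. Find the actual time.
Reflection across the vertical (12-6) axis maps a hand at angle A degrees to (360 - A) degrees, which sends a reading of T minutes past 12:00 to (720 - T) minutes past 12:00.
Mirror reads 2:12 = 132 minutes past 12:00.
Actual time: (720 - 132) mod 720 = 588 minutes = 9:48.

Final answer: 9:48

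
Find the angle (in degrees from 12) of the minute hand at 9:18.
The minute hand moves 6 degrees per minute.
At 9:18: 18 x 6 = 108 degrees

Final answer: 108 degrees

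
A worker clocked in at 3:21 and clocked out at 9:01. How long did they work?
From 3:21 to 9:01:
(9 x 60 + 1) - (3 x 60 + 21) = 541 - 201 = 340 minutes
= 5 hours and 40 minutes

Final answer: 5 hours and 40 minutes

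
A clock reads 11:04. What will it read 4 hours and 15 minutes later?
Starting time: 11:04
Adding 15 minutes to 4 minutes: 4 + 15 = 19 minutes
Adding 4 hours: 11 + 4 = 15 - 12 = 3
Final time: 3:19

Final answer: 3:19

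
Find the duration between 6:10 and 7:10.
From 6:10 to 7:10:
(7 x 60 + 10) - (6 x 60 + 10) = 430 - 370 = 60 minutes
= 1 hour

Final answer: 1 hour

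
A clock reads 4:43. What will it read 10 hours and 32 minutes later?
Starting time: 4:43
Adding 32 minutes to 43 minutes: 43 + 32 = 75 minutes = 1 hour and 15 minutes
Adding 10 hours: 4 + 10 + 1 (carry) = 15 - 12 = 3
Final time: 3:15

Final answer: 3:15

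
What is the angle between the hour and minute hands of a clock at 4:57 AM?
Hour hand position: 4 x 30 + 57 x 0.5 = 148.5 degrees
Minute hand position: 57 x 6 = 342 degrees
Difference: |148.5 - 342| = 193.5 degrees
Since 193.5 > 180, the smaller angle is 360 - 193.5 = 166.5 degrees

Final answer: 166.5 degrees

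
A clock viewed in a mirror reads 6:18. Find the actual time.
Reflection across the vertical (12-6) axis maps a hand at angle A degrees to (360 - A) degrees, which sends a reading of T minutes past 12:00 to (720 - T) minutes past 12:00.
Mirror reads 6:18 = 378 minutes past 12:00.
Actual time: (720 - 378) mod 720 = 342 minutes = 5:42.

Final answer: 5:42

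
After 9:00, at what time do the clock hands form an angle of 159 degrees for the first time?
At t minutes past 9:00, the hour hand is at 30 x 9 + 0.5t degrees and the minute hand is at 6t degrees.
The smaller angle between them is 159 degrees when |30H - 5.5t| = 159 or |30H - 5.5t| = 201.
With H = 9, solve 30 x 9 - 5.5t = +/- target for each target:
  t = (30 x 9 - 159) / 5.5 = 20.18
  t = (30 x 9 + 159) / 5.5 = 78 (outside (0, 60))
  t = (30 x 9 - 201) / 5.5 = 12.55
  t = (30 x 9 + 201) / 5.5 = 85.64 (outside (0, 60))
Valid solutions in (0, 60): {12.55, 20.18} minutes.
The first occurrence is t = 12.55 minutes.
The hands form a 159-degree angle at 12.55 minutes past 9:00.

Final answer: 12.55 minutes past 9:00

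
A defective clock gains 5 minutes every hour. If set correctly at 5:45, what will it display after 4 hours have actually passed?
For every 60 true minutes, the faulty clock advances 60 + 5 = 65 minutes.
True elapsed: 4 hours = 240 minutes.
Faulty clock advances: 240 x 65/60 = 260 minutes (drift: 20 minutes ahead).
Shown time: 5:45 + 260 minutes = 10:05.

Final answer: 10:05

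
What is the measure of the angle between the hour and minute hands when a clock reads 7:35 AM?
Hour hand position: 7 x 30 + 35 x 0.5 = 227.5 degrees
Minute hand position: 35 x 6 = 210 degrees
Difference: |227.5 - 210| = 17.5 degrees
The angle between the hands is 17.5 degrees

Final answer: 17.5 degrees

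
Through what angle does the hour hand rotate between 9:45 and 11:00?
The hour hand moves 0.5 degrees per minute.
Time elapsed: 11:00 - 9:45 = 75 minutes
Angular displacement: 75 x 0.5 = 37.5 degrees

Final answer: 37.5 degrees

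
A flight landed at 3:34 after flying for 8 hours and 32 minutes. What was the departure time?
Starting time: 3:34 = 214 total minutes past 12:00
Subtracting: 8 hours and 32 minutes = 512 minutes
214 - 512 = -298 (negative, add 12 hours = 720) = 422 minutes
= 7 hours and 2 minutes past 12:00 = 7:02

Final answer: 7:02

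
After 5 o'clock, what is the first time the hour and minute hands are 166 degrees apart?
At t minutes past 5:00, the hour hand is at 30 x 5 + 0.5t degrees and the minute hand is at 6t degrees.
The smaller angle between them is 166 degrees when |30H - 5.5t| = 166 or |30H - 5.5t| = 194.
With H = 5, solve 30 x 5 - 5.5t = +/- target for each target:
  t = (30 x 5 - 166) / 5.5 = -2.91 (outside (0, 60))
  t = (30 x 5 + 166) / 5.5 = 57.45
  t = (30 x 5 - 194) / 5.5 = -8 (outside (0, 60))
  t = (30 x 5 + 194) / 5.5 = 62.55 (outside (0, 60))
Valid solutions in (0, 60): {57.45} minutes.
The first occurrence is t = 57.45 minutes.
The hands form a 166-degree angle at 57.45 minutes past 5:00.

Final answer: 57.45 minutes past 5:00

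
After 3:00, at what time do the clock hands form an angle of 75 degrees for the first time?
At t minutes past 3:00, the hour hand is at 30 x 3 + 0.5t degrees and the minute hand is at 6t degrees.
The smaller angle between them is 75 degrees when |30H - 5.5t| = 75 or |30H - 5.5t| = 285.
With H = 3, solve 30 x 3 - 5.5t = +/- target for each target:
  t = (30 x 3 - 75) / 5.5 = 2.73
  t = (30 x 3 + 75) / 5.5 = 30
  t = (30 x 3 - 285) / 5.5 = -35.45 (outside (0, 60))
  t = (30 x 3 + 285) / 5.5 = 68.18 (outside (0, 60))
Valid solutions in (0, 60): {2.73, 30} minutes.
The first occurrence is t = 2.73 minutes.
The hands form a 75-degree angle at 2.73 minutes past 3:00.

Final answer: 2.73 minutes past 3:00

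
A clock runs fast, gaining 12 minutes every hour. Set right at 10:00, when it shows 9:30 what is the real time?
For every 60 true minutes, the faulty clock advances 72 minutes, so 1 faulty-clock minute corresponds to 60/72 true minutes.
From 10:00 to 9:30 on the faulty dial is 690 minutes.
True elapsed: 690 x 60/72 = 575 minutes = 9 hours and 35 minutes.
True time: 10:00 + 9 hours and 35 minutes = 7:35.

Final answer: 7:35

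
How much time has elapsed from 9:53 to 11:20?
From 9:53 to 11:20:
(11 x 60 + 20) - (9 x 60 + 53) = 680 - 593 = 87 minutes
= 1 hour and 27 minutes

Final answer: 1 hour and 27 minutes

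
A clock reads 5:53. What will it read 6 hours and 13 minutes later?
Starting time: 5:53
Adding 13 minutes to 53 minutes: 53 + 13 = 66 minutes = 1 hour and 6 minutes
Adding 6 hours: 5 + 6 + 1 (carry) = 12
Final time: 12:06

Final answer: 12:06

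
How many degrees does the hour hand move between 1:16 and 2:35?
The hour hand moves 0.5 degrees per minute.
Time elapsed: 2:35 - 1:16 = 79 minutes
Angular displacement: 79 x 0.5 = 39.5 degrees

Final answer: 39.5 degrees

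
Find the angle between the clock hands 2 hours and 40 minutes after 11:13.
First find the time 2 hours and 40 minutes after 11:13.
Total minutes: 11 x 60 + 13 + 2 x 60 + 40 = 833.
833 mod 720 = 113 minutes = 1:53.
Now compute the angle at 1:53:
Hour hand: 1 x 30 + 53 x 0.5 = 56.5 degrees
Minute hand: 53 x 6 = 318 degrees
Difference: |56.5 - 318| = 261.5 degrees
Smaller angle: 360 - 261.5 = 98.5 degrees

Final answer: 98.5 degrees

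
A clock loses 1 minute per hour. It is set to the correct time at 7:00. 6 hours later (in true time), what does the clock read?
For every 60 true minutes, the faulty clock advances 60 - 1 = 59 minutes.
True elapsed: 6 hours = 360 minutes.
Faulty clock advances: 360 x 59/60 = 354 minutes (drift: 6 minutes behind).
Shown time: 7:00 + 354 minutes = 12:54.

Final answer: 12:54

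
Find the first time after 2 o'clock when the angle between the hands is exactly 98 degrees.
At t minutes past 2:00, the hour hand is at 30 x 2 + 0.5t degrees and the minute hand is at 6t degrees.
The smaller angle between them is 98 degrees when |30H - 5.5t| = 98 or |30H - 5.5t| = 262.
With H = 2, solve 30 x 2 - 5.5t = +/- target for each target:
  t = (30 x 2 - 98) / 5.5 = -6.91 (outside (0, 60))
  t = (30 x 2 + 98) / 5.5 = 28.73
  t = (30 x 2 - 262) / 5.5 = -36.73 (outside (0, 60))
  t = (30 x 2 + 262) / 5.5 = 58.55
Valid solutions in (0, 60): {28.73, 58.55} minutes.
The first occurrence is t = 28.73 minutes.
The hands form a 98-degree angle at 28.73 minutes past 2:00.

Final answer: 28.73 minutes past 2:00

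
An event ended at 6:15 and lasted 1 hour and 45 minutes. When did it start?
Starting time: 6:15 = 375 total minutes past 12:00
Subtracting: 1 hour and 45 minutes = 105 minutes
375 - 105 = 270 minutes
= 4 hours and 30 minutes past 12:00 = 4:30

Final answer: 4:30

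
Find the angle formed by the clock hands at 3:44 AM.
Hour hand position: 3 x 30 + 44 x 0.5 = 112 degrees
Minute hand position: 44 x 6 = 264 degrees
Difference: |112 - 264| = 152 degrees
The angle between the hands is 152 degrees

Final answer: 152 degrees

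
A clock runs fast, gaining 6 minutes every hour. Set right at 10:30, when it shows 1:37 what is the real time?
For every 60 true minutes, the faulty clock advances 66 minutes, so 1 faulty-clock minute corresponds to 60/66 true minutes.
From 10:30 to 1:37 on the faulty dial is 187 minutes.
True elapsed: 187 x 60/66 = 170 minutes = 2 hours and 50 minutes.
True time: 10:30 + 2 hours and 50 minutes = 1:20.

Final answer: 1:20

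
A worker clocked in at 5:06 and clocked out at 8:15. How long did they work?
From 5:06 to 8:15:
(8 x 60 + 15) - (5 x 60 + 6) = 495 - 306 = 189 minutes
= 3 hours and 9 minutes

Final answer: 3 hours and 9 minutes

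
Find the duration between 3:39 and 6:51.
From 3:39 to 6:51:
(6 x 60 + 51) - (3 x 60 + 39) = 411 - 219 = 192 minutes
= 3 hours and 12 minutes

Final answer: 3 hours and 12 minutes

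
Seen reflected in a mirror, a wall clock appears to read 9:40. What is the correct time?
Reflection across the vertical (12-6) axis maps a hand at angle A degrees to (360 - A) degrees, which sends a reading of T minutes past 12:00 to (720 - T) minutes past 12:00.
Mirror reads 9:40 = 580 minutes past 12:00.
Actual time: (720 - 580) mod 720 = 140 minutes = 2:20.

Final answer: 2:20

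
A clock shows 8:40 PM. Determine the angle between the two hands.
Hour hand position: 8 x 30 + 40 x 0.5 = 260 degrees
Minute hand position: 40 x 6 = 240 degrees
Difference: |260 - 240| = 20 degrees
The angle between the hands is 20 degrees

Final answer: 20 degrees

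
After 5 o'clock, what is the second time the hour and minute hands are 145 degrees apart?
At t minutes past 5:00, the hour hand is at 30 x 5 + 0.5t degrees and the minute hand is at 6t degrees.
The smaller angle between them is 145 degrees when |30H - 5.5t| = 145 or |30H - 5.5t| = 215.
With H = 5, solve 30 x 5 - 5.5t = +/- target for each target:
  t = (30 x 5 - 145) / 5.5 = 0.91
  t = (30 x 5 + 145) / 5.5 = 53.64
  t = (30 x 5 - 215) / 5.5 = -11.82 (outside (0, 60))
  t = (30 x 5 + 215) / 5.5 = 66.36 (outside (0, 60))
Valid solutions in (0, 60): {0.91, 53.64} minutes.
The second occurrence is t = 53.64 minutes.
The hands form a 145-degree angle at 53.64 minutes past 5:00.

Final answer: 53.64 minutes past 5:00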